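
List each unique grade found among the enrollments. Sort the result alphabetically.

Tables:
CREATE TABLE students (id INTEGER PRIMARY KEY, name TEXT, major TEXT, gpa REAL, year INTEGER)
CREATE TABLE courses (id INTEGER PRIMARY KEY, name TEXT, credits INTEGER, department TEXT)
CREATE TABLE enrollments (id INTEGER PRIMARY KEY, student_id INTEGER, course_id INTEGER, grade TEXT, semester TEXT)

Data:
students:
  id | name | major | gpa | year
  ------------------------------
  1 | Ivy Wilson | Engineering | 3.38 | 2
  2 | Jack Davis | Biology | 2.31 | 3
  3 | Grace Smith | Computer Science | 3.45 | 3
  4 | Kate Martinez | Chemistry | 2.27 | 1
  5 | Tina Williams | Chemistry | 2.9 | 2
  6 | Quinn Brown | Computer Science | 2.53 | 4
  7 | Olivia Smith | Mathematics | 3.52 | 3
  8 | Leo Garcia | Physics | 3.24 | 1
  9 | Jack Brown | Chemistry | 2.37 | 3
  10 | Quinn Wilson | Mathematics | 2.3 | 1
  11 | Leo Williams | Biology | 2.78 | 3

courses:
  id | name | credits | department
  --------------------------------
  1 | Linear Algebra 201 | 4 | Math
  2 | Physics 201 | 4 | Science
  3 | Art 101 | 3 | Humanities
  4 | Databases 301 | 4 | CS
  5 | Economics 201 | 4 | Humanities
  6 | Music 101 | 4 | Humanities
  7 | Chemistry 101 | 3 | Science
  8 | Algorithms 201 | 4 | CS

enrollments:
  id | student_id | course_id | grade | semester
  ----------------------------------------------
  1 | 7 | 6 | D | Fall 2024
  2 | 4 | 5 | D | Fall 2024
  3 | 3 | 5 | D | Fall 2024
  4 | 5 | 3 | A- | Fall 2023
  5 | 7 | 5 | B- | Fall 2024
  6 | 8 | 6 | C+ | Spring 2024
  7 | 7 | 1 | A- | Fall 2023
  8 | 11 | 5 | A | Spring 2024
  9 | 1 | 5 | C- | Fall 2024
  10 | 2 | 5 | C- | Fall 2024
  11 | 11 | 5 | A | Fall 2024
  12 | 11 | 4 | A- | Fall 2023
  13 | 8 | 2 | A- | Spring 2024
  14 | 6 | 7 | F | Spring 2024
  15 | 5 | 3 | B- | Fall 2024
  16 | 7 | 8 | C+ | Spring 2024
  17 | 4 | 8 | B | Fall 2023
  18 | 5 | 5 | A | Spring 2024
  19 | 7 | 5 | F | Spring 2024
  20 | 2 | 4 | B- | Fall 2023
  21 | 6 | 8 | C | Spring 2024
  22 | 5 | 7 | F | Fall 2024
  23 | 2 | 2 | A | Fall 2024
SELECT DISTINCT grade FROM enrollments ORDER BY grade

Execution result:
grade
A
A-
B
B-
C
C+
C-
D
F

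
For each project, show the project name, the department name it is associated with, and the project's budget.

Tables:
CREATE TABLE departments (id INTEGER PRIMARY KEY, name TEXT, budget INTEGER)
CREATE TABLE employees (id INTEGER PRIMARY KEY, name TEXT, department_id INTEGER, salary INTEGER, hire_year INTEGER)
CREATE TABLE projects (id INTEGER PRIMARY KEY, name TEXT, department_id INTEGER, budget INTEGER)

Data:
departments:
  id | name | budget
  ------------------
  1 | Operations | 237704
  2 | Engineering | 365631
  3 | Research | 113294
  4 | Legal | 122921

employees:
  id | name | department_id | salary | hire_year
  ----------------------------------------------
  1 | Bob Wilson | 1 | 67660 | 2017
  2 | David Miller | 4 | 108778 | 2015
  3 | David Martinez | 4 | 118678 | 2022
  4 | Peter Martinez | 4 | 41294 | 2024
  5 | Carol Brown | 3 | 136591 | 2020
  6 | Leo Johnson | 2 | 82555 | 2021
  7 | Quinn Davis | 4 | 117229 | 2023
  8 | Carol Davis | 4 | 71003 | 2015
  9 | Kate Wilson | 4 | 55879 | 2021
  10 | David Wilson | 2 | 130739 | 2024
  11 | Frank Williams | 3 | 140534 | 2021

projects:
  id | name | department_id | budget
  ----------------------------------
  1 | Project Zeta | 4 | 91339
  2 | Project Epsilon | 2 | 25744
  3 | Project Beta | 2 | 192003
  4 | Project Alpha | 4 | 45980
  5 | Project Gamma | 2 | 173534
SELECT c.name, p.name AS department, c.budget FROM projects c JOIN departments p ON c.department_id = p.id

Execution result:
name | department | budget
Project Zeta | Legal | 91339
Project Epsilon | Engineering | 25744
Project Beta | Engineering | 192003
Project Alpha | Legal | 45980
Project Gamma | Engineering | 173534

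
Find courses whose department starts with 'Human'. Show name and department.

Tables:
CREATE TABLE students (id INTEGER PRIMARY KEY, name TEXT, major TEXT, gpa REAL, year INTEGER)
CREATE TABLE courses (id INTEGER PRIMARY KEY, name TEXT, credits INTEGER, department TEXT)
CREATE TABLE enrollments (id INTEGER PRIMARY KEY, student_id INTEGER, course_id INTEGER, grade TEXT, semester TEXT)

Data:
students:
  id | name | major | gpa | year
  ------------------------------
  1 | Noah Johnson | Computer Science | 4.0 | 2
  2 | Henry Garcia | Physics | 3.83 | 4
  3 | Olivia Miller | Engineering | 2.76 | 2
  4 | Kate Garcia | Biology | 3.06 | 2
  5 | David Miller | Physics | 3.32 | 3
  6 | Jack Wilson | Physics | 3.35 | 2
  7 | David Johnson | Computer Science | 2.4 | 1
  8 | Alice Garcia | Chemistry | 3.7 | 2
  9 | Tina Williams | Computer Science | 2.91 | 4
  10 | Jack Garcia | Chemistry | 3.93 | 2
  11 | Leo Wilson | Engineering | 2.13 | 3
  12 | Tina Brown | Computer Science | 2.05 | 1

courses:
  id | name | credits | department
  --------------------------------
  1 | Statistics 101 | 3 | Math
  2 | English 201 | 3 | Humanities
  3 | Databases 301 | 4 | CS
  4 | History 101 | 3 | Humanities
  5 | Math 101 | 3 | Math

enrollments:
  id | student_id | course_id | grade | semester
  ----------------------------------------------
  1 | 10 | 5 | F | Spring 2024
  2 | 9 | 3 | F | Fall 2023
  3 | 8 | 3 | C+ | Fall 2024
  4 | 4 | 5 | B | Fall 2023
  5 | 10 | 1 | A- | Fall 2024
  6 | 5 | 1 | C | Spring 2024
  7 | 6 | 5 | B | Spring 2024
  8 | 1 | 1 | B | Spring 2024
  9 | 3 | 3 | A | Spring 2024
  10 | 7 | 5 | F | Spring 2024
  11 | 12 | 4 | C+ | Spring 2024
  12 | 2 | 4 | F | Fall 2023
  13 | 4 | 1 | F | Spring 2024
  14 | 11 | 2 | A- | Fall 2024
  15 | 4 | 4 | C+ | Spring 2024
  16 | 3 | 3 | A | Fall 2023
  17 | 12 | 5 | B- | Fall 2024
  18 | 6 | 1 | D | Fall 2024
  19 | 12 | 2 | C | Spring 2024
SELECT name, department FROM courses WHERE department LIKE 'Human%'

Execution result:
name | department
English 201 | Humanities
History 101 | Humanities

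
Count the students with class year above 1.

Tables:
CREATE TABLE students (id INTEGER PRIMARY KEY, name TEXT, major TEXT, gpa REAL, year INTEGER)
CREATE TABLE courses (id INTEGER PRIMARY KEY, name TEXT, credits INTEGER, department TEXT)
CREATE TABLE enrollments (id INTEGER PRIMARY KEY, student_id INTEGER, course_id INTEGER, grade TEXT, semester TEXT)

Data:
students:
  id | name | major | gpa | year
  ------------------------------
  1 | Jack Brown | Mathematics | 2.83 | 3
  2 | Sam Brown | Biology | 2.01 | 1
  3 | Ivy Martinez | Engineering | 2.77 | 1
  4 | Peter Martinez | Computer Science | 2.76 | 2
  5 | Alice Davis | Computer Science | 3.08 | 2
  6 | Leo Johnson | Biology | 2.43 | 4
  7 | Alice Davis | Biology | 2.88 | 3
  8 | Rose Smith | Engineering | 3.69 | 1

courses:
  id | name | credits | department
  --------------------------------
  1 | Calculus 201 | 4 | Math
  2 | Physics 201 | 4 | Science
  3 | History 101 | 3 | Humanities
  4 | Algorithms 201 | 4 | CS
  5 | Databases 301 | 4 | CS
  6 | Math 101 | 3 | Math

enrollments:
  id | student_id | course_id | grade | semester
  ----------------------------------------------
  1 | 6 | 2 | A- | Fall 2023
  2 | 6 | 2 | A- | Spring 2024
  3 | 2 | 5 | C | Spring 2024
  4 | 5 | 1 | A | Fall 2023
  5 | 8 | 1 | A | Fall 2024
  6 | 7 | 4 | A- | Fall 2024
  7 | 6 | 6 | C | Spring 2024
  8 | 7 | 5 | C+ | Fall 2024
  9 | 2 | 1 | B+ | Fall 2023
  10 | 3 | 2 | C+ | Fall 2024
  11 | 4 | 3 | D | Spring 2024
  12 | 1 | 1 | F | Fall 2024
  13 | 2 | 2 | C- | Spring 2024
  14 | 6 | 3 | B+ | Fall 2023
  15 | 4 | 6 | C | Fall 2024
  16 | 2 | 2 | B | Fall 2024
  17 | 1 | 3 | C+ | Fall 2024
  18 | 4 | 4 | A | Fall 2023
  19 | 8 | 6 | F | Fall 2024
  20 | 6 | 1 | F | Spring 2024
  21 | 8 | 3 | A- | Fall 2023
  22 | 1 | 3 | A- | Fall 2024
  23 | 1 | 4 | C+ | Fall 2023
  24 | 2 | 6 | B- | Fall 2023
SELECT COUNT(*) FROM students WHERE year > 1

Execution result:
5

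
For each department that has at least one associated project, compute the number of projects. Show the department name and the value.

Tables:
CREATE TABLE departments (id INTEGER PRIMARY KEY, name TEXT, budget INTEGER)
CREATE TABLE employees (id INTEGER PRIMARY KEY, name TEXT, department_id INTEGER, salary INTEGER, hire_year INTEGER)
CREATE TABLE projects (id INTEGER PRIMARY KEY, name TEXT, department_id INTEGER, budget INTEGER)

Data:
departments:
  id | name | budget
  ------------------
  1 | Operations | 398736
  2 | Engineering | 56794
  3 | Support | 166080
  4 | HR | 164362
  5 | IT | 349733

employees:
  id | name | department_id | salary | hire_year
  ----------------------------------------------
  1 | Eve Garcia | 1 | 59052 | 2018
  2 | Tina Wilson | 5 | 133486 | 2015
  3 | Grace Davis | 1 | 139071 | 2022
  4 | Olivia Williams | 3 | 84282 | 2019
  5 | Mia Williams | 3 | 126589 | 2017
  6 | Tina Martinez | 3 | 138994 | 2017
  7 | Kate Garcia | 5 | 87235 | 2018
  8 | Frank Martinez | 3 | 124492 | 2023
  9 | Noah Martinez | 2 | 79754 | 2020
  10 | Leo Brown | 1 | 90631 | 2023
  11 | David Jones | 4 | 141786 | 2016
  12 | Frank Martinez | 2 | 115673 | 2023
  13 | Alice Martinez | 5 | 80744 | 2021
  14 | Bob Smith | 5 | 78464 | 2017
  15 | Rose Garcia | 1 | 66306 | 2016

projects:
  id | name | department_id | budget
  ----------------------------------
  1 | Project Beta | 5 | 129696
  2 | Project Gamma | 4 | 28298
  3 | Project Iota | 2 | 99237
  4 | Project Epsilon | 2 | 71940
SELECT p.name, COUNT(*) AS n FROM projects c JOIN departments p ON c.department_id = p.id GROUP BY p.id, p.name

Execution result:
name | n
Engineering | 2
HR | 1
IT | 1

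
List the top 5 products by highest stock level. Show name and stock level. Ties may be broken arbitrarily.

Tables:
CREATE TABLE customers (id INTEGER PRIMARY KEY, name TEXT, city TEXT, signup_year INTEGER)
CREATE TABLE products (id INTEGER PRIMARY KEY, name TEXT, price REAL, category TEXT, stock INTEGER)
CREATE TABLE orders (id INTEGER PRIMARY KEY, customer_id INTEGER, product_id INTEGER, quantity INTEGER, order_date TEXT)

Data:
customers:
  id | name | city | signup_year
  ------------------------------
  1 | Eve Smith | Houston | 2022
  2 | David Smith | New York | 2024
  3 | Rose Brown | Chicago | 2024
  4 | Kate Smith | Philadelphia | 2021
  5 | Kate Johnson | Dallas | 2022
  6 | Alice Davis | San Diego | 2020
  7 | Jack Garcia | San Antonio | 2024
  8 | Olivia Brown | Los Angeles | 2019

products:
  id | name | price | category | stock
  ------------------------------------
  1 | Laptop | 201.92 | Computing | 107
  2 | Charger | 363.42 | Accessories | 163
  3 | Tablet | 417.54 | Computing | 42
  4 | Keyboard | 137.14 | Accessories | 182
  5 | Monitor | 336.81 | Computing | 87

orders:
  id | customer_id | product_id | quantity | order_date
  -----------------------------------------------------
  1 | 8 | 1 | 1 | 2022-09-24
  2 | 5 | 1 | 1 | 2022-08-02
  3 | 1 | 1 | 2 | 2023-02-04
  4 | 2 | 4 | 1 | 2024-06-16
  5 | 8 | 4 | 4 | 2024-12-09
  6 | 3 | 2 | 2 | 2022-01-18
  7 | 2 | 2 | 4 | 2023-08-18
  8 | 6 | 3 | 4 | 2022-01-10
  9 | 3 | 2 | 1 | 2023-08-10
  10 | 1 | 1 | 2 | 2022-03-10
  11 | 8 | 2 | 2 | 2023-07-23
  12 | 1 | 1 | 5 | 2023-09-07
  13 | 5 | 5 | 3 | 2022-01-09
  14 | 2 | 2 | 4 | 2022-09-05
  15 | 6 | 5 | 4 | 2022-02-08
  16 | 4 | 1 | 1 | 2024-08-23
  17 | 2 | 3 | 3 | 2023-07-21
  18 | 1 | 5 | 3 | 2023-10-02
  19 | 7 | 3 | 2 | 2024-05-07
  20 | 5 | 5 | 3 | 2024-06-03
SELECT name, stock FROM products ORDER BY stock DESC LIMIT 5

Execution result:
name | stock
Keyboard | 182
Charger | 163
Laptop | 107
Monitor | 87
Tablet | 42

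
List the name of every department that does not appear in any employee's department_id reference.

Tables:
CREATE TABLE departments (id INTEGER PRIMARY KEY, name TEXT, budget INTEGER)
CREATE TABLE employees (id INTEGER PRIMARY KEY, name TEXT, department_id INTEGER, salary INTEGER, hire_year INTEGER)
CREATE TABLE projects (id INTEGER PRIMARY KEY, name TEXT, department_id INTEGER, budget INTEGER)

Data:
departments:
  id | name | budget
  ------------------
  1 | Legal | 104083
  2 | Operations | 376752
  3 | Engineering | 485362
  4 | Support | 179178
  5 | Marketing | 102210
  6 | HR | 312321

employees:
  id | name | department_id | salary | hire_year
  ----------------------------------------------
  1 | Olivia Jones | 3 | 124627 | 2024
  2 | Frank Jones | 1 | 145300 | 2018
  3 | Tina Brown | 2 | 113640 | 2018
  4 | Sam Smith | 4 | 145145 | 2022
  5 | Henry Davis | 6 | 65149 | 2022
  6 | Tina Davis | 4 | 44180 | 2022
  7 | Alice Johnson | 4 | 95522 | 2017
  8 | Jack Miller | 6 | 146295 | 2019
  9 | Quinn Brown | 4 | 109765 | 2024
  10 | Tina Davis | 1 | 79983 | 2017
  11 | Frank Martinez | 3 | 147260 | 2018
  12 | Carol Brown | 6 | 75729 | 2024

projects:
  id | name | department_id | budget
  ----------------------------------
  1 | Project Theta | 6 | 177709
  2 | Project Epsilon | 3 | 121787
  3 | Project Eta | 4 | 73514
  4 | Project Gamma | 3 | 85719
SELECT p.name FROM departments p LEFT JOIN employees c ON c.department_id = p.id WHERE c.id IS NULL

Execution result:
Marketing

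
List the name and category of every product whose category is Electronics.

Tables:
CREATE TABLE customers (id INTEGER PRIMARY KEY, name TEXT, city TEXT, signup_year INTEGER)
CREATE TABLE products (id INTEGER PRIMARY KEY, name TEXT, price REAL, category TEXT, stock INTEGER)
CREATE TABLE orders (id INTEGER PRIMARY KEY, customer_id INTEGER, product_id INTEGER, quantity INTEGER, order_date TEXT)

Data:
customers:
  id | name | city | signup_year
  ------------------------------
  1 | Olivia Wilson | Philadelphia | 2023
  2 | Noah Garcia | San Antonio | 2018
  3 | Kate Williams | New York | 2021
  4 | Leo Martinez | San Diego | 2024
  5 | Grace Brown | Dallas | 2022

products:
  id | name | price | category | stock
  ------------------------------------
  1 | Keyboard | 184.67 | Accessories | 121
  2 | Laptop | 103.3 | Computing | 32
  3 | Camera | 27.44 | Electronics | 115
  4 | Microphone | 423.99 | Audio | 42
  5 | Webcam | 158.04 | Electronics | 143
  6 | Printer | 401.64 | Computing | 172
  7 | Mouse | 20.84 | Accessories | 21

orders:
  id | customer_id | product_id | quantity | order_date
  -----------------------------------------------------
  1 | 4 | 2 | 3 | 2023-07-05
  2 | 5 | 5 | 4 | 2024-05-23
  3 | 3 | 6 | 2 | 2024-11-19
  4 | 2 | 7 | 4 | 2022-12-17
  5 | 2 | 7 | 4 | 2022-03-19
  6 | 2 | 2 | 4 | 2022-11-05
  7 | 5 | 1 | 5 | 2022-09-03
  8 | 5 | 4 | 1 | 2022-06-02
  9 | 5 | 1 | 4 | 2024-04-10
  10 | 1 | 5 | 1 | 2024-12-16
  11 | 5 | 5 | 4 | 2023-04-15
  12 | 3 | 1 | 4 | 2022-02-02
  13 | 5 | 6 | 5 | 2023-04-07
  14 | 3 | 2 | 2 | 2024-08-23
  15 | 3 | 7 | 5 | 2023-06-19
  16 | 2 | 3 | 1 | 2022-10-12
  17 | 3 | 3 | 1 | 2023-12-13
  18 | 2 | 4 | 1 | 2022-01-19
SELECT name, category FROM products WHERE category = 'Electronics'

Execution result:
name | category
Camera | Electronics
Webcam | Electronics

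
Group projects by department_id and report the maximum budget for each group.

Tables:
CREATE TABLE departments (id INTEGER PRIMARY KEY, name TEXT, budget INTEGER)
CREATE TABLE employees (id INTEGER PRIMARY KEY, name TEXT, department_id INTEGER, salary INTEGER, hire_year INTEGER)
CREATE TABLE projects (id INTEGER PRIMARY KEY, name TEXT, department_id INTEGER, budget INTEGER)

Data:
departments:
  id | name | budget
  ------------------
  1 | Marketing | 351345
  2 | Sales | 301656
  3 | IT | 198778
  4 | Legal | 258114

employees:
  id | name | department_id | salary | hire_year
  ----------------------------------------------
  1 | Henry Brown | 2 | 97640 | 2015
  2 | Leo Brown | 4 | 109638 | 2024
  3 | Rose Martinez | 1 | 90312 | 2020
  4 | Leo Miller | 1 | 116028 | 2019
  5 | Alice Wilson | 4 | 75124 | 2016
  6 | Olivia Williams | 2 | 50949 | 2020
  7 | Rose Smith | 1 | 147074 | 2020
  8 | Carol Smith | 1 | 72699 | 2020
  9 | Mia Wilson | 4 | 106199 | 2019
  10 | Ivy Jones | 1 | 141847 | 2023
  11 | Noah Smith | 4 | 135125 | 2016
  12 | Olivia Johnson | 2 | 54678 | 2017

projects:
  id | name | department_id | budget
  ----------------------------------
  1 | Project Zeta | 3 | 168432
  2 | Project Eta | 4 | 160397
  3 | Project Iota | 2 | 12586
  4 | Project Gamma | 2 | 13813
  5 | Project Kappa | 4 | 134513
SELECT department_id, MAX(budget) AS max_budget FROM projects GROUP BY department_id

Execution result:
department_id | max_budget
2 | 13813
3 | 168432
4 | 160397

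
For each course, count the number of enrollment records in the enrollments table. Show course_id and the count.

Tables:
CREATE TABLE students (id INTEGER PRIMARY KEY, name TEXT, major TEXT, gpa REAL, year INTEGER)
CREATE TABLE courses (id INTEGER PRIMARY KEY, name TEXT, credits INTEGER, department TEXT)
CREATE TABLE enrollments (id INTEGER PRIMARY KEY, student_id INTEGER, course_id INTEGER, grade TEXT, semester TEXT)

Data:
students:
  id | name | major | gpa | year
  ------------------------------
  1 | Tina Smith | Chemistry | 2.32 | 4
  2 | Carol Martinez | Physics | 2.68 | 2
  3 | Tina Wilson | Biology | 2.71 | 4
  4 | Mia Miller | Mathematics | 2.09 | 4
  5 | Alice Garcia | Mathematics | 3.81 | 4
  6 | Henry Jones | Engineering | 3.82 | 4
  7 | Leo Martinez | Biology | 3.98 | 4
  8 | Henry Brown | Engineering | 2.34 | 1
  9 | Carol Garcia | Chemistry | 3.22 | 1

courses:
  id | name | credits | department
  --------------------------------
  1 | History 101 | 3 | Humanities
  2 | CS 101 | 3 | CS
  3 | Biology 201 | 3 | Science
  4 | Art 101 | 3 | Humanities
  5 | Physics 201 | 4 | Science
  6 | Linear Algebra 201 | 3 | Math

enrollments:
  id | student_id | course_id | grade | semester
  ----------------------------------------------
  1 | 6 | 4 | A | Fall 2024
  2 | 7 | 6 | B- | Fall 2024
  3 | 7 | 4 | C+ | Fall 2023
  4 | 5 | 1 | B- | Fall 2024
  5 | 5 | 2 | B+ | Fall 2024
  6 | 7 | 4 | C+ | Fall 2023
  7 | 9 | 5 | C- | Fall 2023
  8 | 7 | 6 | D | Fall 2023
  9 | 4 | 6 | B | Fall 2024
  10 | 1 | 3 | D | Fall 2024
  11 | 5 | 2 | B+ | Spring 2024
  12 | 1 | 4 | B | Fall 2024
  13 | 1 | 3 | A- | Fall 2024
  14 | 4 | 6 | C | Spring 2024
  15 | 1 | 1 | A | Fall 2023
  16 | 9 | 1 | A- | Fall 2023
SELECT course_id, COUNT(*) AS enrollment_count FROM enrollments GROUP BY course_id

Execution result:
course_id | enrollment_count
1 | 3
2 | 2
3 | 2
4 | 4
5 | 1
6 | 4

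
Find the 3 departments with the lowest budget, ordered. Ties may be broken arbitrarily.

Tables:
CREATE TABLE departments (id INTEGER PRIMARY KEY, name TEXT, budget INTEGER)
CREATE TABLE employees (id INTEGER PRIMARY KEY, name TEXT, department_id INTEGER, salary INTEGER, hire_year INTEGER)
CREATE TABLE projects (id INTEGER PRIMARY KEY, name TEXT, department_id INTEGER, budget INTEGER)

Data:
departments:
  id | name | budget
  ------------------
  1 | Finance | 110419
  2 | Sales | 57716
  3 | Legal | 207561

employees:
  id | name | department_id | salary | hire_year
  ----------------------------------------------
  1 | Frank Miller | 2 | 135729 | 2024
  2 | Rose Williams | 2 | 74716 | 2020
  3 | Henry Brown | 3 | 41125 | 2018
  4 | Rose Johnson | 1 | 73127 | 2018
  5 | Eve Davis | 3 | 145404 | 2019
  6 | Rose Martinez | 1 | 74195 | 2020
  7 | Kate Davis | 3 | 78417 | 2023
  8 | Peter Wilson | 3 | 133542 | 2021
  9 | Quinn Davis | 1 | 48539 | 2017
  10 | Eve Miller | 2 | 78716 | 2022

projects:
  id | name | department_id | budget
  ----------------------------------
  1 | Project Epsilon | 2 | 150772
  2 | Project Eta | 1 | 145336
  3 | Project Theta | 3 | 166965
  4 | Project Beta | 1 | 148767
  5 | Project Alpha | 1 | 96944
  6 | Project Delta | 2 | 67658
SELECT name, budget FROM departments ORDER BY budget ASC LIMIT 3

Execution result:
name | budget
Sales | 57716
Finance | 110419
Legal | 207561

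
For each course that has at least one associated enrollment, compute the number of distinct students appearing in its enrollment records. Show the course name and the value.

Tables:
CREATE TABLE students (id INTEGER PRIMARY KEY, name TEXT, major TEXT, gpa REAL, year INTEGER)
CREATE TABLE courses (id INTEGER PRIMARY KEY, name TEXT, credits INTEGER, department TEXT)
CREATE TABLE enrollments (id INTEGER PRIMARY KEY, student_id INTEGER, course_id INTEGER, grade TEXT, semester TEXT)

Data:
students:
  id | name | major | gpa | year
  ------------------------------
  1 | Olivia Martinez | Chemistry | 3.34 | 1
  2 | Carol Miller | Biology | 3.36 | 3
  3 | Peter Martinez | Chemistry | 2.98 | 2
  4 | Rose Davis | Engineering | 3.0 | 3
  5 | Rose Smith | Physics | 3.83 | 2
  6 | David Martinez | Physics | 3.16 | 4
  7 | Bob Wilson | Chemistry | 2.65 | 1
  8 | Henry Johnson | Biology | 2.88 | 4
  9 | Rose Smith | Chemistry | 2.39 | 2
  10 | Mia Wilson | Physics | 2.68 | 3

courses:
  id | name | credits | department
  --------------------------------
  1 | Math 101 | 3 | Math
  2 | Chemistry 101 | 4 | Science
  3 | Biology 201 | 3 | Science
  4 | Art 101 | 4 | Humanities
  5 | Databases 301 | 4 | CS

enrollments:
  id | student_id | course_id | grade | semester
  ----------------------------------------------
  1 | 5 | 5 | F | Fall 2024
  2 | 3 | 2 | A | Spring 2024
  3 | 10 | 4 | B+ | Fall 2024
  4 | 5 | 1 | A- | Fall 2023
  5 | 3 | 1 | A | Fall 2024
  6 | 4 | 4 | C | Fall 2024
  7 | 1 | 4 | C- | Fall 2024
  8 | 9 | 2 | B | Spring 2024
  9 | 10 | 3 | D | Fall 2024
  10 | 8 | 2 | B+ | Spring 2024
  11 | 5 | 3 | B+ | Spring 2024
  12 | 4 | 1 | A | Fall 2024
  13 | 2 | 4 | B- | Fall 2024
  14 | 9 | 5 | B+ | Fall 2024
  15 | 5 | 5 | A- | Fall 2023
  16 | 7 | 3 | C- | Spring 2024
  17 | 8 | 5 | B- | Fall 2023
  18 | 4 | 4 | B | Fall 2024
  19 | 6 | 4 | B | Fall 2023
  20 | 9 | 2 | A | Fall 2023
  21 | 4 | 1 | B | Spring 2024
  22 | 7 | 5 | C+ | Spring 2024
SELECT p.name, COUNT(DISTINCT c.student_id) AS distinct_student_count FROM enrollments c JOIN courses p ON c.course_id = p.id GROUP BY p.id, p.name

Execution result:
name | distinct_student_count
Math 101 | 3
Chemistry 101 | 3
Biology 201 | 3
Art 101 | 5
Databases 301 | 4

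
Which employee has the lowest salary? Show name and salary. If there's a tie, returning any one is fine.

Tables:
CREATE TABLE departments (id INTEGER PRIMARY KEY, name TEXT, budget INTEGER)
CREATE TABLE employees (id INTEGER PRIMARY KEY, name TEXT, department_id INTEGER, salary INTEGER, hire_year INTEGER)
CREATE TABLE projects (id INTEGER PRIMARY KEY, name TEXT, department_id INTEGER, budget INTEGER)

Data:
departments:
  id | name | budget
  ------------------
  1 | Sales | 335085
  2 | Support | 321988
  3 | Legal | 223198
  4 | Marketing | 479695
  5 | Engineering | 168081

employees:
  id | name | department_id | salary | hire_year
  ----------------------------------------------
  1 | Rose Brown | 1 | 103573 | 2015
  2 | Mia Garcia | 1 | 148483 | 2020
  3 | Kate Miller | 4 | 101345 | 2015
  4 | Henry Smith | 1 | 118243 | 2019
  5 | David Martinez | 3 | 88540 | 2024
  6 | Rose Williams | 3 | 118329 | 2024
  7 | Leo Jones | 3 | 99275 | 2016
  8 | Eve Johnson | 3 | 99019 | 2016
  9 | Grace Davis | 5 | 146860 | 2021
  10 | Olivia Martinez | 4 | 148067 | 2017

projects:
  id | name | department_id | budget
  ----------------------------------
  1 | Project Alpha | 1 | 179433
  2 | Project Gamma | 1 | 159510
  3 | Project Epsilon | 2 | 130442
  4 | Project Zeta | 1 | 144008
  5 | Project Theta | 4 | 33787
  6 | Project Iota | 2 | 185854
SELECT name, salary FROM employees ORDER BY salary ASC LIMIT 1

Execution result:
name | salary
David Martinez | 88540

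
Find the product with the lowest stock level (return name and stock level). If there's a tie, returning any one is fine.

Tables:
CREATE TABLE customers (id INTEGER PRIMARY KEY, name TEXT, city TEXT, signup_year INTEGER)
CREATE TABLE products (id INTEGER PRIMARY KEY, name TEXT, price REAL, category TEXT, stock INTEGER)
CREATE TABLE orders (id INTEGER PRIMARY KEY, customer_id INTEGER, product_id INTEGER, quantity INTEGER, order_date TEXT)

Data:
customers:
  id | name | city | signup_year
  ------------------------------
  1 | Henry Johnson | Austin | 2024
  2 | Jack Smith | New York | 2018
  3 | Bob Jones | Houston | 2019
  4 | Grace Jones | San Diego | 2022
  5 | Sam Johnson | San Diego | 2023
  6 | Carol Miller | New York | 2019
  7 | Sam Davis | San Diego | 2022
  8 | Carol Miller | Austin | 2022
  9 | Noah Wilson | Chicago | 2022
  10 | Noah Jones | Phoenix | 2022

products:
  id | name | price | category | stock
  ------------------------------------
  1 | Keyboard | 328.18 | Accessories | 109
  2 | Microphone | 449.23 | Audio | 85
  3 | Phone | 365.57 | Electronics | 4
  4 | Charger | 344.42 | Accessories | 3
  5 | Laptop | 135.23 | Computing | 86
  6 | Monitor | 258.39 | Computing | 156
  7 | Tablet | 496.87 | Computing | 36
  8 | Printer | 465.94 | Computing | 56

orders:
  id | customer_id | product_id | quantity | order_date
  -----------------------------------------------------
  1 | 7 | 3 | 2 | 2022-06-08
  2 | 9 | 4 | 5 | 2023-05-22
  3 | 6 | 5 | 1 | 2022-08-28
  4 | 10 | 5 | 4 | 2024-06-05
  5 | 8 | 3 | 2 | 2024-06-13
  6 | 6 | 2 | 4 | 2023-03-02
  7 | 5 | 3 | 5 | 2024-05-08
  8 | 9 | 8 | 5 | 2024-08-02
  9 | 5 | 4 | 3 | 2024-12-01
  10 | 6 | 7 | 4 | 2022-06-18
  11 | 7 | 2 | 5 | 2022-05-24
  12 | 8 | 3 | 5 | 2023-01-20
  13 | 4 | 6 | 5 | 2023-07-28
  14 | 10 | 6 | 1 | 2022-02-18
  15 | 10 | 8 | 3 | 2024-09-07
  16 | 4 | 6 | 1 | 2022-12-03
SELECT name, stock FROM products ORDER BY stock ASC LIMIT 1

Execution result:
name | stock
Charger | 3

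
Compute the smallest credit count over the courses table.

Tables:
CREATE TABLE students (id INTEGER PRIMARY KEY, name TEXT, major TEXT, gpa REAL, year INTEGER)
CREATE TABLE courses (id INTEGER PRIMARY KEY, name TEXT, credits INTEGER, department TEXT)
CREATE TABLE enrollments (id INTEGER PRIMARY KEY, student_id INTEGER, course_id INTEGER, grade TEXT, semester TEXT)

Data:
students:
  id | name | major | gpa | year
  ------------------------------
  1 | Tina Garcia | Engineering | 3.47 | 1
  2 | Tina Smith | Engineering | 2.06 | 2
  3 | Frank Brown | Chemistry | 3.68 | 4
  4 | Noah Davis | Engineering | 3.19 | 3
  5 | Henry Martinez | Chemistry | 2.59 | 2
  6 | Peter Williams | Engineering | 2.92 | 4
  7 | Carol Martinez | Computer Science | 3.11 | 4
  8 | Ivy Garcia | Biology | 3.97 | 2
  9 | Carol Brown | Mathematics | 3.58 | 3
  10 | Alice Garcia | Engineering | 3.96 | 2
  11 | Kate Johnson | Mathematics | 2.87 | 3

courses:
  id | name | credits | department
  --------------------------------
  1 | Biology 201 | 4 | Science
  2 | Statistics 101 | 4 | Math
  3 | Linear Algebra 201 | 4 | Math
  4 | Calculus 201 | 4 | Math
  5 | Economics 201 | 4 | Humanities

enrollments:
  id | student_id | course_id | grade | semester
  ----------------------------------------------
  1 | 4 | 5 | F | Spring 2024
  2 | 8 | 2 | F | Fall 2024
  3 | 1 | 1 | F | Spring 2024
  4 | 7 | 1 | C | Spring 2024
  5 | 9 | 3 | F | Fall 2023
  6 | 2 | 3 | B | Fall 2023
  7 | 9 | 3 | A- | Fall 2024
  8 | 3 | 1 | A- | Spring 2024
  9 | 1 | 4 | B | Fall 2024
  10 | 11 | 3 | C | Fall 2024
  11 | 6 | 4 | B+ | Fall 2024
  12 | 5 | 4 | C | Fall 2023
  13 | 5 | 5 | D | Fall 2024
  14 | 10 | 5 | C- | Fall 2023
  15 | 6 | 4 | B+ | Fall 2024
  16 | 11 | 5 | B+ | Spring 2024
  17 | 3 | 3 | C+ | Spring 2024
SELECT MIN(credits) FROM courses

Execution result:
4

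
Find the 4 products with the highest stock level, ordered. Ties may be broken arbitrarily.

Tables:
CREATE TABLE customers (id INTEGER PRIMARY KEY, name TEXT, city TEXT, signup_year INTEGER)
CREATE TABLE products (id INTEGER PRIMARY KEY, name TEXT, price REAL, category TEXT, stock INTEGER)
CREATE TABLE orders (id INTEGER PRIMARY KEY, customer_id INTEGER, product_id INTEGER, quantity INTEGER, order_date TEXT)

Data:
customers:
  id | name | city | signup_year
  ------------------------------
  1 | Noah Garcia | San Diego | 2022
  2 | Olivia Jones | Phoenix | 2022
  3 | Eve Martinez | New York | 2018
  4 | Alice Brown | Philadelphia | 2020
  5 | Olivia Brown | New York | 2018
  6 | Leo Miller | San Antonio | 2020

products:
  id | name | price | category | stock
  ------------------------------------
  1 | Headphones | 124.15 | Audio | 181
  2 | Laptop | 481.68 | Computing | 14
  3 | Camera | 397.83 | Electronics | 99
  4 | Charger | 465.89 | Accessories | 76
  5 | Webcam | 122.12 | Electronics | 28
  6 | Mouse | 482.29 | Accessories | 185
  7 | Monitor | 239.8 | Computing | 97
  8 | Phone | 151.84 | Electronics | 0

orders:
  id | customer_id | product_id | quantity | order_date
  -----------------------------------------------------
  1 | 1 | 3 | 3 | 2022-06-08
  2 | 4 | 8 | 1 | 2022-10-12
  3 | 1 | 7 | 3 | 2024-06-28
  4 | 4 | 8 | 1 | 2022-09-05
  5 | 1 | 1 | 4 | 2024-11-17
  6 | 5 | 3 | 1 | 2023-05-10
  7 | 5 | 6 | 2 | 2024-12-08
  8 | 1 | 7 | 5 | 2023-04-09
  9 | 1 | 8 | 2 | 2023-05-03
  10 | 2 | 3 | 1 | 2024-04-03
SELECT name, stock FROM products ORDER BY stock DESC LIMIT 4

Execution result:
name | stock
Mouse | 185
Headphones | 181
Camera | 99
Monitor | 97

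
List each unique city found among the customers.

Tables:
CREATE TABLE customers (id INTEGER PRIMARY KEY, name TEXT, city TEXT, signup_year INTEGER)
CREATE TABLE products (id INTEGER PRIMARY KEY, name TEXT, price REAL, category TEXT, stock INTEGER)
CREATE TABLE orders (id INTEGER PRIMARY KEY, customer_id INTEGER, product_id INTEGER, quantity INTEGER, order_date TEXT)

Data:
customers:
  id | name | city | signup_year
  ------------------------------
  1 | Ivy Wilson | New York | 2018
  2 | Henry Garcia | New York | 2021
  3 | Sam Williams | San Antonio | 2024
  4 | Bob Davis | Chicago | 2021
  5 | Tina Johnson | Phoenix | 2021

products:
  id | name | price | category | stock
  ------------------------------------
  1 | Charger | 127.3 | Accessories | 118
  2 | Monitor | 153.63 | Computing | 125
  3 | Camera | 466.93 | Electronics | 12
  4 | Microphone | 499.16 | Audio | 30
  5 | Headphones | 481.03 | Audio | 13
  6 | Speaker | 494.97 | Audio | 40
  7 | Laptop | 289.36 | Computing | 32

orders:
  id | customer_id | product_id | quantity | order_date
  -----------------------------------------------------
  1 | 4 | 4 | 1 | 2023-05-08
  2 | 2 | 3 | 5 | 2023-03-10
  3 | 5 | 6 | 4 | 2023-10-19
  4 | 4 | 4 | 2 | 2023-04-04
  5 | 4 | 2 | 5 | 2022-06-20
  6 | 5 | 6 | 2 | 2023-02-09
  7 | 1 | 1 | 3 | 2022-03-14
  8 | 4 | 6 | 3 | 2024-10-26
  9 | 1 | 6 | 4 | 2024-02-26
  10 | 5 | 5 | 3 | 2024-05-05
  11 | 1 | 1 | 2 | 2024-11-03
SELECT DISTINCT city FROM customers

Execution result:
city
New York
San Antonio
Chicago
Phoenix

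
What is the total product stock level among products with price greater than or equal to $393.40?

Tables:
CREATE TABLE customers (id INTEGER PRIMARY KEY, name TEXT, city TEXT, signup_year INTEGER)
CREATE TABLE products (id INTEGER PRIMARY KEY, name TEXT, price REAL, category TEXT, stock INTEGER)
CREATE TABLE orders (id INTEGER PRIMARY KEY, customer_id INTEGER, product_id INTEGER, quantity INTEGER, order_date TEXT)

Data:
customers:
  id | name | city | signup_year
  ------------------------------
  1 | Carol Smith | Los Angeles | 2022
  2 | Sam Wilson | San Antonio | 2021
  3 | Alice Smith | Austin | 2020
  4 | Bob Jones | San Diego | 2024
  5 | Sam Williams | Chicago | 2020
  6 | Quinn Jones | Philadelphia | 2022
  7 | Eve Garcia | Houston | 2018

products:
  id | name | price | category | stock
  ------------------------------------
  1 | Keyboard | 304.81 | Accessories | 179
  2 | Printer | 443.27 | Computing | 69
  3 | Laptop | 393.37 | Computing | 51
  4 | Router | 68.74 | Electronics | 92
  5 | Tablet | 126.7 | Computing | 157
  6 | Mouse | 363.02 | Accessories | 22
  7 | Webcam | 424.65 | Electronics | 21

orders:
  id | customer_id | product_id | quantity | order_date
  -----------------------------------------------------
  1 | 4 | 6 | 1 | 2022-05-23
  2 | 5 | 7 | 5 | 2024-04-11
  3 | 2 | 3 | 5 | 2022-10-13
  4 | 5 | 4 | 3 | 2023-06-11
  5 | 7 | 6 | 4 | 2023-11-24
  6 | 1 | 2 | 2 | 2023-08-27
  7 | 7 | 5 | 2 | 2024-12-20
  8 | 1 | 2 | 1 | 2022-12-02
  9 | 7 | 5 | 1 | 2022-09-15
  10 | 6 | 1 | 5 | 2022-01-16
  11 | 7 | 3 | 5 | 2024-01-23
SELECT SUM(stock) FROM products WHERE price >= 393.4

Execution result:
90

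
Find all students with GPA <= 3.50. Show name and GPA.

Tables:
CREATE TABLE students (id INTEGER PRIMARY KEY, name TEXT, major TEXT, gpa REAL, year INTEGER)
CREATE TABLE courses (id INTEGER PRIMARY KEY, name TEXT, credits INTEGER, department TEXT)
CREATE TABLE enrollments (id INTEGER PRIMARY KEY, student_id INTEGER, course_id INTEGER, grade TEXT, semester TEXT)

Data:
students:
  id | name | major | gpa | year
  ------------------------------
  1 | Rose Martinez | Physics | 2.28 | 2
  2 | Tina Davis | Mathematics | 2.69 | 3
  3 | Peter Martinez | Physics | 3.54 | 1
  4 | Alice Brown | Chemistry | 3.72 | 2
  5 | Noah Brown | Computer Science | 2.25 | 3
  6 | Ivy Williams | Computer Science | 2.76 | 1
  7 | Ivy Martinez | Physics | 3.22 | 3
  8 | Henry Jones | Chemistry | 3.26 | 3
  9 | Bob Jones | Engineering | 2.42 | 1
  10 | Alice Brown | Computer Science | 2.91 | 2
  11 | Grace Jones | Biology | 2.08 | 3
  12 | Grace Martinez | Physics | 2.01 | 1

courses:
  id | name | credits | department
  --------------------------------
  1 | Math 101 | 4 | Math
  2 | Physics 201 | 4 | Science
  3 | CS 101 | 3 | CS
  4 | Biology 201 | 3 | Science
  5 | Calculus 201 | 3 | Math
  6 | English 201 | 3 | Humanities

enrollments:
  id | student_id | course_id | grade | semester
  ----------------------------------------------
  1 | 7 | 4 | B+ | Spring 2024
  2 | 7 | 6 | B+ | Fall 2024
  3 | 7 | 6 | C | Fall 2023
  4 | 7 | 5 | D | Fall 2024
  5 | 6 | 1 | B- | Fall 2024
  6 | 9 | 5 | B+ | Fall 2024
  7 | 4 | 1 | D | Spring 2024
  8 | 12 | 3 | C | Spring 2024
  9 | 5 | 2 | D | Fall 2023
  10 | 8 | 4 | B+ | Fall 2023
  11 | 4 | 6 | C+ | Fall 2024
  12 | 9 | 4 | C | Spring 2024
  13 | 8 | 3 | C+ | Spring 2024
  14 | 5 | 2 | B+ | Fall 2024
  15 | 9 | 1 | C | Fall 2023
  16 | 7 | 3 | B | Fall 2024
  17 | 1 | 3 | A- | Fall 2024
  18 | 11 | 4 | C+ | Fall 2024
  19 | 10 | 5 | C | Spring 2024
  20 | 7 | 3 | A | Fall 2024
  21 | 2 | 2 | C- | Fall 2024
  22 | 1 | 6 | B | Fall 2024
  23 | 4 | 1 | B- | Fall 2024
SELECT name, gpa FROM students WHERE gpa <= 3.5

Execution result:
name | gpa
Rose Martinez | 2.28
Tina Davis | 2.69
Noah Brown | 2.25
Ivy Williams | 2.76
Ivy Martinez | 3.22
Henry Jones | 3.26
Bob Jones | 2.42
Alice Brown | 2.91
Grace Jones | 2.08
Grace Martinez | 2.01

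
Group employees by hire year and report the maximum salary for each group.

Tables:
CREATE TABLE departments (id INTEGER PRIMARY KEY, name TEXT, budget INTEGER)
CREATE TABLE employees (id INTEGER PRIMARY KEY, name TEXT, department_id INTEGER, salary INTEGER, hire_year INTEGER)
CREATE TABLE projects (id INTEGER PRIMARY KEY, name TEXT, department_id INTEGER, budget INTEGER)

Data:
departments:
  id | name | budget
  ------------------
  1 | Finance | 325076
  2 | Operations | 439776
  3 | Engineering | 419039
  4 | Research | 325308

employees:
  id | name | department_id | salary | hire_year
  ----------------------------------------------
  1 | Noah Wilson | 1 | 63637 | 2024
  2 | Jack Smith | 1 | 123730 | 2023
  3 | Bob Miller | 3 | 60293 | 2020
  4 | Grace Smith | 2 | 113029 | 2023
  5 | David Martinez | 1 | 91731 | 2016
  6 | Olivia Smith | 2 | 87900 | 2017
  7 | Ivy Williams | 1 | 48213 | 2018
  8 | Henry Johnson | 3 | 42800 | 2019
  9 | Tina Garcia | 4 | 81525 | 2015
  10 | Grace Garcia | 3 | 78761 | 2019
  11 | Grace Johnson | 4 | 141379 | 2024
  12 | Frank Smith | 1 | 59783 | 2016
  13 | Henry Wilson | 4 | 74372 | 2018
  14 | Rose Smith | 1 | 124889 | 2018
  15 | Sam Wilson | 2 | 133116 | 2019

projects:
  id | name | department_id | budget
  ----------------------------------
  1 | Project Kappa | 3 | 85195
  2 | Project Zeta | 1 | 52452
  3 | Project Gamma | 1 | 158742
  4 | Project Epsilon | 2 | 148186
SELECT hire_year, MAX(salary) AS max_salary FROM employees GROUP BY hire_year

Execution result:
hire_year | max_salary
2015 | 81525
2016 | 91731
2017 | 87900
2018 | 124889
2019 | 133116
2020 | 60293
2023 | 123730
2024 | 141379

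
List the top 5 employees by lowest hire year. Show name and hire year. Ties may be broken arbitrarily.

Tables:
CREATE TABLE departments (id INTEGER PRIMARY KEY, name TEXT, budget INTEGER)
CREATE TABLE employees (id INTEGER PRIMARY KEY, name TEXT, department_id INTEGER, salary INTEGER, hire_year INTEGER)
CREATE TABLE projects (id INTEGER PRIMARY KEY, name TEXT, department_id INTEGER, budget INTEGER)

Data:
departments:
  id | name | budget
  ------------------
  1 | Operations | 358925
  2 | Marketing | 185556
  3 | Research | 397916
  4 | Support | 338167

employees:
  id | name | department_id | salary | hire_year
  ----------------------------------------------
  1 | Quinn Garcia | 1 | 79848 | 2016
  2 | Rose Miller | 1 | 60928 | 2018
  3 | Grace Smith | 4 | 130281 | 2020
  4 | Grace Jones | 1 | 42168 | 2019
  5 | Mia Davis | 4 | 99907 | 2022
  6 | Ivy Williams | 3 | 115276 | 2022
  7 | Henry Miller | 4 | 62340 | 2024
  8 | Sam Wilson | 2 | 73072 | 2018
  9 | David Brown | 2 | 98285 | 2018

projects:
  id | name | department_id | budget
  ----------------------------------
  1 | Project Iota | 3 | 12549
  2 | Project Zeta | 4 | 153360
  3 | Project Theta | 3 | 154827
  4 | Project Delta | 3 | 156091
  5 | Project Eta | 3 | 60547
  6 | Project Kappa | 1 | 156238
SELECT name, hire_year FROM employees ORDER BY hire_year ASC LIMIT 5

Execution result:
name | hire_year
Quinn Garcia | 2016
Rose Miller | 2018
Sam Wilson | 2018
David Brown | 2018
Grace Jones | 2019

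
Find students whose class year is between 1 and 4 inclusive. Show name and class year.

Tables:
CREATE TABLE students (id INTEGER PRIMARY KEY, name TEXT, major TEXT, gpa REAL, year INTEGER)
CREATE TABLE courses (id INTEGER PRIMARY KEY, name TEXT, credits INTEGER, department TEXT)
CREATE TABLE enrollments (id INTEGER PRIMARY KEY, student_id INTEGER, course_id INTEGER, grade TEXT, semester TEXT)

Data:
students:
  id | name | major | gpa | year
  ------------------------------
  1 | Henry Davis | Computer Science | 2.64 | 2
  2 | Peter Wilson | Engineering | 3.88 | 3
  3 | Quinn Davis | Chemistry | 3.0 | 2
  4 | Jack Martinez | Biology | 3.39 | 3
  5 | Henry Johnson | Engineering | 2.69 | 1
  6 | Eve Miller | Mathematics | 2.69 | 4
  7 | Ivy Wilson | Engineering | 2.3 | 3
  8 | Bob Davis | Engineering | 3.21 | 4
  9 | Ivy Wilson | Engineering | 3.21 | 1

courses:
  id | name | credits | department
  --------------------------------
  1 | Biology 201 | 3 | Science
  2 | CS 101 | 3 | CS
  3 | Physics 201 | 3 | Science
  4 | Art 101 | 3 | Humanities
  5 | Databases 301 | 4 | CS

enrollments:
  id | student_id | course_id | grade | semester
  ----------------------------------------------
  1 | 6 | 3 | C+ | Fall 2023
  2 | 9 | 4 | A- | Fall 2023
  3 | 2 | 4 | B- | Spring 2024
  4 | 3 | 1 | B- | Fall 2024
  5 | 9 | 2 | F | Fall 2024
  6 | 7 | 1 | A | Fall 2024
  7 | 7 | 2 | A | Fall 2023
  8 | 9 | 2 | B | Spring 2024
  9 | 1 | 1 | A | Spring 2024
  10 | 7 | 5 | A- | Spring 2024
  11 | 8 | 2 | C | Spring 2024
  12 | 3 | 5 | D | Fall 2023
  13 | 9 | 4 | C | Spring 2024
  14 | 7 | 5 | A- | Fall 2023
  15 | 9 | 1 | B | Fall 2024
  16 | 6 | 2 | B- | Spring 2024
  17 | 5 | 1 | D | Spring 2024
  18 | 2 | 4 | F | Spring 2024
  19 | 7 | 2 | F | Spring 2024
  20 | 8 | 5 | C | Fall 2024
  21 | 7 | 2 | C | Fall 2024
SELECT name, year FROM students WHERE year BETWEEN 1 AND 4

Execution result:
name | year
Henry Davis | 2
Peter Wilson | 3
Quinn Davis | 2
Jack Martinez | 3
Henry Johnson | 1
Eve Miller | 4
Ivy Wilson | 3
Bob Davis | 4
Ivy Wilson | 1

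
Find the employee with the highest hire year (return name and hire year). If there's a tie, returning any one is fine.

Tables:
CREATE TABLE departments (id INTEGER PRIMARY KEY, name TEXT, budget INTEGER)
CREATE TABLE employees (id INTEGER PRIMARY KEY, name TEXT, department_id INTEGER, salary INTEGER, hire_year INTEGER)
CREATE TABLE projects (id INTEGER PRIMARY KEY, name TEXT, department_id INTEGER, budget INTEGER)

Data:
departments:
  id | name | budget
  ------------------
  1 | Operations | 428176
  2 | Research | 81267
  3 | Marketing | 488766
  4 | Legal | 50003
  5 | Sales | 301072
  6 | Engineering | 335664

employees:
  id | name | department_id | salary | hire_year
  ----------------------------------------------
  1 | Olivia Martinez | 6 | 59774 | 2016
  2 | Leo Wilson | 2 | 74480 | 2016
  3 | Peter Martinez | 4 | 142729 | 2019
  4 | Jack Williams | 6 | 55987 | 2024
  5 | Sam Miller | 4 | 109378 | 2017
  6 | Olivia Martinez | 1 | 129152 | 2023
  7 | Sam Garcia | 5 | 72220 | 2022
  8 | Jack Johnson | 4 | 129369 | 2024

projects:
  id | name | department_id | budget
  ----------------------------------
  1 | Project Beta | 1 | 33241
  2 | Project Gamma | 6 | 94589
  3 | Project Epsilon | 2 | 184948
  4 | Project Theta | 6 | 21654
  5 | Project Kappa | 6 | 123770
SELECT name, hire_year FROM employees ORDER BY hire_year DESC LIMIT 1

Execution result:
name | hire_year
Jack Williams | 2024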